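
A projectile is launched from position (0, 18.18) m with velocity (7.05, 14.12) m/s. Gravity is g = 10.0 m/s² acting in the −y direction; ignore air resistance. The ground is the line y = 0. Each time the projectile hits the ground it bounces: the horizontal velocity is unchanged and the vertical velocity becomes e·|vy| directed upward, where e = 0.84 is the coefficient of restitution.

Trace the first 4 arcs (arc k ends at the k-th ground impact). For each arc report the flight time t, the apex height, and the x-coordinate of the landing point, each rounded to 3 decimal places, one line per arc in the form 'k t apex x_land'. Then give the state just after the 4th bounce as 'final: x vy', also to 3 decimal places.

1 3.785 28.149 26.682
2 3.986 19.862 54.785
3 3.348 14.014 78.391
4 2.813 9.889 98.220
final: 98.220 11.813

Arc 1: start y=18.180, vy=14.120 → t=3.785, apex=28.149, x_land=26.682, impact vy=-23.727
  bounce: vy ← 0.84·23.727 = 19.931
Arc 2: start y=0.000, vy=19.931 → t=3.986, apex=19.862, x_land=54.785, impact vy=-19.931
  bounce: vy ← 0.84·19.931 = 16.742
Arc 3: start y=0.000, vy=16.742 → t=3.348, apex=14.014, x_land=78.391, impact vy=-16.742
  bounce: vy ← 0.84·16.742 = 14.063
Arc 4: start y=0.000, vy=14.063 → t=2.813, apex=9.889, x_land=98.220, impact vy=-14.063
  bounce: vy ← 0.84·14.063 = 11.813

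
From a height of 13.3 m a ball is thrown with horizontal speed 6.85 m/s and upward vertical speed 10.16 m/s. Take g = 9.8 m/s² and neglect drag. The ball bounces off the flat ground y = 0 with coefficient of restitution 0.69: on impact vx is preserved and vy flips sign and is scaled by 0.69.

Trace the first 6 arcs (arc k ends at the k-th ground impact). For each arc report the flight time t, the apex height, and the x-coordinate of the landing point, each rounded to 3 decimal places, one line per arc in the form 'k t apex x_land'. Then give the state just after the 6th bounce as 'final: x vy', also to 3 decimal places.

Arc 1: start y=13.300, vy=10.160 → t=2.983, apex=18.567, x_land=20.436, impact vy=-19.076
  bounce: vy ← 0.69·19.076 = 13.163
Arc 2: start y=0.000, vy=13.163 → t=2.686, apex=8.840, x_land=38.836, impact vy=-13.163
  bounce: vy ← 0.69·13.163 = 9.082
Arc 3: start y=0.000, vy=9.082 → t=1.854, apex=4.209, x_land=51.533, impact vy=-9.082
  bounce: vy ← 0.69·9.082 = 6.267
Arc 4: start y=0.000, vy=6.267 → t=1.279, apex=2.004, x_land=60.294, impact vy=-6.267
  bounce: vy ← 0.69·6.267 = 4.324
Arc 5: start y=0.000, vy=4.324 → t=0.882, apex=0.954, x_land=66.339, impact vy=-4.324
  bounce: vy ← 0.69·4.324 = 2.984
Arc 6: start y=0.000, vy=2.984 → t=0.609, apex=0.454, x_land=70.509, impact vy=-2.984
  bounce: vy ← 0.69·2.984 = 2.059

1 2.983 18.567 20.436
2 2.686 8.840 38.836
3 1.854 4.209 51.533
4 1.279 2.004 60.294
5 0.882 0.954 66.339
6 0.609 0.454 70.509
final: 70.509 2.059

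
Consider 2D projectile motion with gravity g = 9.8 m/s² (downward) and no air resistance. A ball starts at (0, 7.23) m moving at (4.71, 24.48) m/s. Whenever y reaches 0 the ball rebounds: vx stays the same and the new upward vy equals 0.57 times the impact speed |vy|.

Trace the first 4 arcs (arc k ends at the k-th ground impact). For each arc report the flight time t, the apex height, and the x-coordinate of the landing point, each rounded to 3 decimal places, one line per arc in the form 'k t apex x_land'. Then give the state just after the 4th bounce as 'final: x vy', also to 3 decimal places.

1 5.276 37.805 24.848
2 3.167 12.283 39.762
3 1.805 3.991 48.264
4 1.029 1.297 53.109
final: 53.109 2.873

Arc 1: start y=7.230, vy=24.480 → t=5.276, apex=37.805, x_land=24.848, impact vy=-27.221
  bounce: vy ← 0.57·27.221 = 15.516
Arc 2: start y=0.000, vy=15.516 → t=3.167, apex=12.283, x_land=39.762, impact vy=-15.516
  bounce: vy ← 0.57·15.516 = 8.844
Arc 3: start y=0.000, vy=8.844 → t=1.805, apex=3.991, x_land=48.264, impact vy=-8.844
  bounce: vy ← 0.57·8.844 = 5.041
Arc 4: start y=0.000, vy=5.041 → t=1.029, apex=1.297, x_land=53.109, impact vy=-5.041
  bounce: vy ← 0.57·5.041 = 2.873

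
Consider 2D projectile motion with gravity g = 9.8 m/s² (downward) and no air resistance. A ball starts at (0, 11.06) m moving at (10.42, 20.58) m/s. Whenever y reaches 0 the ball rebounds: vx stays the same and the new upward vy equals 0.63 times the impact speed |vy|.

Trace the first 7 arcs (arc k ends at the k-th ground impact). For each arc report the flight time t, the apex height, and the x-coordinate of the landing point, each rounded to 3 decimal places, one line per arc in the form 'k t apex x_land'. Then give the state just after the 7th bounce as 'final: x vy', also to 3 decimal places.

Arc 1: start y=11.060, vy=20.580 → t=4.682, apex=32.669, x_land=48.787, impact vy=-25.304
  bounce: vy ← 0.63·25.304 = 15.942
Arc 2: start y=0.000, vy=15.942 → t=3.253, apex=12.966, x_land=82.688, impact vy=-15.942
  bounce: vy ← 0.63·15.942 = 10.043
Arc 3: start y=0.000, vy=10.043 → t=2.050, apex=5.146, x_land=104.045, impact vy=-10.043
  bounce: vy ← 0.63·10.043 = 6.327
Arc 4: start y=0.000, vy=6.327 → t=1.291, apex=2.043, x_land=117.501, impact vy=-6.327
  bounce: vy ← 0.63·6.327 = 3.986
Arc 5: start y=0.000, vy=3.986 → t=0.814, apex=0.811, x_land=125.977, impact vy=-3.986
  bounce: vy ← 0.63·3.986 = 2.511
Arc 6: start y=0.000, vy=2.511 → t=0.513, apex=0.322, x_land=131.318, impact vy=-2.511
  bounce: vy ← 0.63·2.511 = 1.582
Arc 7: start y=0.000, vy=1.582 → t=0.323, apex=0.128, x_land=134.682, impact vy=-1.582
  bounce: vy ← 0.63·1.582 = 0.997

1 4.682 32.669 48.787
2 3.253 12.966 82.688
3 2.050 5.146 104.045
4 1.291 2.043 117.501
5 0.814 0.811 125.977
6 0.513 0.322 131.318
7 0.323 0.128 134.682
final: 134.682 0.997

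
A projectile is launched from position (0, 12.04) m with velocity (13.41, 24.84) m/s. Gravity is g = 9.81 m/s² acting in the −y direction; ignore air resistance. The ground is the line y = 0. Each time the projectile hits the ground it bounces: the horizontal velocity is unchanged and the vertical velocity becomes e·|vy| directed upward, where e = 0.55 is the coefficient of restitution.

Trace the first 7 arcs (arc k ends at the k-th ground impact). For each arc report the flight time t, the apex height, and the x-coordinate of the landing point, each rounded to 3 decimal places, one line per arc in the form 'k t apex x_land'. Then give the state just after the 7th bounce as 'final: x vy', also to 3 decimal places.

1 5.510 43.489 73.885
2 3.275 13.155 117.808
3 1.801 3.979 141.966
4 0.991 1.204 155.253
5 0.545 0.364 162.560
6 0.300 0.110 166.579
7 0.165 0.033 168.790
final: 168.790 0.445

Arc 1: start y=12.040, vy=24.840 → t=5.510, apex=43.489, x_land=73.885, impact vy=-29.210
  bounce: vy ← 0.55·29.210 = 16.066
Arc 2: start y=0.000, vy=16.066 → t=3.275, apex=13.155, x_land=117.808, impact vy=-16.066
  bounce: vy ← 0.55·16.066 = 8.836
Arc 3: start y=0.000, vy=8.836 → t=1.801, apex=3.979, x_land=141.966, impact vy=-8.836
  bounce: vy ← 0.55·8.836 = 4.860
Arc 4: start y=0.000, vy=4.860 → t=0.991, apex=1.204, x_land=155.253, impact vy=-4.860
  bounce: vy ← 0.55·4.860 = 2.673
Arc 5: start y=0.000, vy=2.673 → t=0.545, apex=0.364, x_land=162.560, impact vy=-2.673
  bounce: vy ← 0.55·2.673 = 1.470
Arc 6: start y=0.000, vy=1.470 → t=0.300, apex=0.110, x_land=166.579, impact vy=-1.470
  bounce: vy ← 0.55·1.470 = 0.809
Arc 7: start y=0.000, vy=0.809 → t=0.165, apex=0.033, x_land=168.790, impact vy=-0.809
  bounce: vy ← 0.55·0.809 = 0.445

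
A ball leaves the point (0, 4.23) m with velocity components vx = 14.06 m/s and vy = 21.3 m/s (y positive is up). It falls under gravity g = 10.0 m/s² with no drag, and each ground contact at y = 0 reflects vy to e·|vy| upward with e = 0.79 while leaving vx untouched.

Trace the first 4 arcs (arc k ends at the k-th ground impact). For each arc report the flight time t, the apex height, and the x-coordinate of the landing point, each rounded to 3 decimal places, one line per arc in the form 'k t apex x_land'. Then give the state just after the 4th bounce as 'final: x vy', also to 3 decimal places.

1 4.450 26.915 62.569
2 3.666 16.797 114.109
3 2.896 10.483 154.826
4 2.288 6.543 186.993
final: 186.993 9.037

Arc 1: start y=4.230, vy=21.300 → t=4.450, apex=26.915, x_land=62.569, impact vy=-23.201
  bounce: vy ← 0.79·23.201 = 18.329
Arc 2: start y=0.000, vy=18.329 → t=3.666, apex=16.797, x_land=114.109, impact vy=-18.329
  bounce: vy ← 0.79·18.329 = 14.480
Arc 3: start y=0.000, vy=14.480 → t=2.896, apex=10.483, x_land=154.826, impact vy=-14.480
  bounce: vy ← 0.79·14.480 = 11.439
Arc 4: start y=0.000, vy=11.439 → t=2.288, apex=6.543, x_land=186.993, impact vy=-11.439
  bounce: vy ← 0.79·11.439 = 9.037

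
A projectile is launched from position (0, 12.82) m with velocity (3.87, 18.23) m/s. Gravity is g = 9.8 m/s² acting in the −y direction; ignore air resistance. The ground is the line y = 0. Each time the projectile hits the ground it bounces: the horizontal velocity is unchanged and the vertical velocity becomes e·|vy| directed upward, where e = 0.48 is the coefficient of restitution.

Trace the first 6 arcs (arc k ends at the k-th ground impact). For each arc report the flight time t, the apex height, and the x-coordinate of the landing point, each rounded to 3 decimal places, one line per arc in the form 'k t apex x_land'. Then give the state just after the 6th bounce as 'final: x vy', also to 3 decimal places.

Arc 1: start y=12.820, vy=18.230 → t=4.325, apex=29.776, x_land=16.739, impact vy=-24.158
  bounce: vy ← 0.48·24.158 = 11.596
Arc 2: start y=0.000, vy=11.596 → t=2.366, apex=6.860, x_land=25.897, impact vy=-11.596
  bounce: vy ← 0.48·11.596 = 5.566
Arc 3: start y=0.000, vy=5.566 → t=1.136, apex=1.581, x_land=30.293, impact vy=-5.566
  bounce: vy ← 0.48·5.566 = 2.672
Arc 4: start y=0.000, vy=2.672 → t=0.545, apex=0.364, x_land=32.403, impact vy=-2.672
  bounce: vy ← 0.48·2.672 = 1.282
Arc 5: start y=0.000, vy=1.282 → t=0.262, apex=0.084, x_land=33.416, impact vy=-1.282
  bounce: vy ← 0.48·1.282 = 0.616
Arc 6: start y=0.000, vy=0.616 → t=0.126, apex=0.019, x_land=33.902, impact vy=-0.616
  bounce: vy ← 0.48·0.616 = 0.295

1 4.325 29.776 16.739
2 2.366 6.860 25.897
3 1.136 1.581 30.293
4 0.545 0.364 32.403
5 0.262 0.084 33.416
6 0.126 0.019 33.902
final: 33.902 0.295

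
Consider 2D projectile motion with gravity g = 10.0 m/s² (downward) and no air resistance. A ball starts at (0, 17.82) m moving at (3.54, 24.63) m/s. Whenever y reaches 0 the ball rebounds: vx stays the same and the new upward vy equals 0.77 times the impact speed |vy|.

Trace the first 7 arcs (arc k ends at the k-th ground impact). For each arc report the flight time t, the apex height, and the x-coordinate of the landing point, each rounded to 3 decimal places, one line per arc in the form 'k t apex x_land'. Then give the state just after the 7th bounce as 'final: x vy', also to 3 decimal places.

Arc 1: start y=17.820, vy=24.630 → t=5.566, apex=48.152, x_land=19.705, impact vy=-31.033
  bounce: vy ← 0.77·31.033 = 23.895
Arc 2: start y=0.000, vy=23.895 → t=4.779, apex=28.549, x_land=36.623, impact vy=-23.895
  bounce: vy ← 0.77·23.895 = 18.399
Arc 3: start y=0.000, vy=18.399 → t=3.680, apex=16.927, x_land=49.649, impact vy=-18.399
  bounce: vy ← 0.77·18.399 = 14.168
Arc 4: start y=0.000, vy=14.168 → t=2.834, apex=10.036, x_land=59.680, impact vy=-14.168
  bounce: vy ← 0.77·14.168 = 10.909
Arc 5: start y=0.000, vy=10.909 → t=2.182, apex=5.950, x_land=67.403, impact vy=-10.909
  bounce: vy ← 0.77·10.909 = 8.400
Arc 6: start y=0.000, vy=8.400 → t=1.680, apex=3.528, x_land=73.351, impact vy=-8.400
  bounce: vy ← 0.77·8.400 = 6.468
Arc 7: start y=0.000, vy=6.468 → t=1.294, apex=2.092, x_land=77.930, impact vy=-6.468
  bounce: vy ← 0.77·6.468 = 4.980

1 5.566 48.152 19.705
2 4.779 28.549 36.623
3 3.680 16.927 49.649
4 2.834 10.036 59.680
5 2.182 5.950 67.403
6 1.680 3.528 73.351
7 1.294 2.092 77.930
final: 77.930 4.980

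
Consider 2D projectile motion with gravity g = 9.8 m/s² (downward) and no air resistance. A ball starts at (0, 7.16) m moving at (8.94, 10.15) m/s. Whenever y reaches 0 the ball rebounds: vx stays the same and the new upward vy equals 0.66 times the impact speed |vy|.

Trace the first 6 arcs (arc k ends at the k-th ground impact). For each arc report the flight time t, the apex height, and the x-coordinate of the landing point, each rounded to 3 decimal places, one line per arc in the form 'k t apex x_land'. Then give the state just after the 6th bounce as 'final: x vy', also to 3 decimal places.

1 2.628 12.416 23.490
2 2.101 5.409 42.275
3 1.387 2.356 54.673
4 0.915 1.026 62.856
5 0.604 0.447 68.256
6 0.399 0.195 71.821
final: 71.821 1.289

Arc 1: start y=7.160, vy=10.150 → t=2.628, apex=12.416, x_land=23.490, impact vy=-15.600
  bounce: vy ← 0.66·15.600 = 10.296
Arc 2: start y=0.000, vy=10.296 → t=2.101, apex=5.409, x_land=42.275, impact vy=-10.296
  bounce: vy ← 0.66·10.296 = 6.795
Arc 3: start y=0.000, vy=6.795 → t=1.387, apex=2.356, x_land=54.673, impact vy=-6.795
  bounce: vy ← 0.66·6.795 = 4.485
Arc 4: start y=0.000, vy=4.485 → t=0.915, apex=1.026, x_land=62.856, impact vy=-4.485
  bounce: vy ← 0.66·4.485 = 2.960
Arc 5: start y=0.000, vy=2.960 → t=0.604, apex=0.447, x_land=68.256, impact vy=-2.960
  bounce: vy ← 0.66·2.960 = 1.954
Arc 6: start y=0.000, vy=1.954 → t=0.399, apex=0.195, x_land=71.821, impact vy=-1.954
  bounce: vy ← 0.66·1.954 = 1.289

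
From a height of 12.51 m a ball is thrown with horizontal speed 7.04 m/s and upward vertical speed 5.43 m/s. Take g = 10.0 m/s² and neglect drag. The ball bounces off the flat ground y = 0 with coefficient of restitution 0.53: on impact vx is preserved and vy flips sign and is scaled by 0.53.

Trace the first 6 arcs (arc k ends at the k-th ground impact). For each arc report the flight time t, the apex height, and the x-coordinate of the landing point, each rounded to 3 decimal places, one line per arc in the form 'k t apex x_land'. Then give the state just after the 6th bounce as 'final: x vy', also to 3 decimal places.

1 2.215 13.984 15.596
2 1.773 3.928 28.076
3 0.940 1.103 34.691
4 0.498 0.310 38.196
5 0.264 0.087 40.054
6 0.140 0.024 41.039
final: 41.039 0.371

Arc 1: start y=12.510, vy=5.430 → t=2.215, apex=13.984, x_land=15.596, impact vy=-16.724
  bounce: vy ← 0.53·16.724 = 8.864
Arc 2: start y=0.000, vy=8.864 → t=1.773, apex=3.928, x_land=28.076, impact vy=-8.864
  bounce: vy ← 0.53·8.864 = 4.698
Arc 3: start y=0.000, vy=4.698 → t=0.940, apex=1.103, x_land=34.691, impact vy=-4.698
  bounce: vy ← 0.53·4.698 = 2.490
Arc 4: start y=0.000, vy=2.490 → t=0.498, apex=0.310, x_land=38.196, impact vy=-2.490
  bounce: vy ← 0.53·2.490 = 1.320
Arc 5: start y=0.000, vy=1.320 → t=0.264, apex=0.087, x_land=40.054, impact vy=-1.320
  bounce: vy ← 0.53·1.320 = 0.699
Arc 6: start y=0.000, vy=0.699 → t=0.140, apex=0.024, x_land=41.039, impact vy=-0.699
  bounce: vy ← 0.53·0.699 = 0.371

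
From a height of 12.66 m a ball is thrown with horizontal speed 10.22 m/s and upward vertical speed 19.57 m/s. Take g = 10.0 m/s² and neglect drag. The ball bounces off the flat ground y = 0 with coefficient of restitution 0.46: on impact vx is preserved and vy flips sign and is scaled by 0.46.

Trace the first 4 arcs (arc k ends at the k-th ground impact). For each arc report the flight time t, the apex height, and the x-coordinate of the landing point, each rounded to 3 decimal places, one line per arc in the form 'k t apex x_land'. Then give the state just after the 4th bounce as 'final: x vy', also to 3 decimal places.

1 4.479 31.809 45.778
2 2.320 6.731 69.494
3 1.067 1.424 80.403
4 0.491 0.301 85.421
final: 85.421 1.129

Arc 1: start y=12.660, vy=19.570 → t=4.479, apex=31.809, x_land=45.778, impact vy=-25.223
  bounce: vy ← 0.46·25.223 = 11.602
Arc 2: start y=0.000, vy=11.602 → t=2.320, apex=6.731, x_land=69.494, impact vy=-11.602
  bounce: vy ← 0.46·11.602 = 5.337
Arc 3: start y=0.000, vy=5.337 → t=1.067, apex=1.424, x_land=80.403, impact vy=-5.337
  bounce: vy ← 0.46·5.337 = 2.455
Arc 4: start y=0.000, vy=2.455 → t=0.491, apex=0.301, x_land=85.421, impact vy=-2.455
  bounce: vy ← 0.46·2.455 = 1.129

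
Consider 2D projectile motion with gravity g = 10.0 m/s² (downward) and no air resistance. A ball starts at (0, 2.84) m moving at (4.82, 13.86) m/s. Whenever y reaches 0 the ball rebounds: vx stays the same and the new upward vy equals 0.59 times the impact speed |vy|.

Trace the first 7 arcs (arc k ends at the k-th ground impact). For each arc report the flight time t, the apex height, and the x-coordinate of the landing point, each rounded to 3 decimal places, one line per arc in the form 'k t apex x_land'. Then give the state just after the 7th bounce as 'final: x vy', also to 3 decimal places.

Arc 1: start y=2.840, vy=13.860 → t=2.964, apex=12.445, x_land=14.285, impact vy=-15.777
  bounce: vy ← 0.59·15.777 = 9.308
Arc 2: start y=0.000, vy=9.308 → t=1.862, apex=4.332, x_land=23.258, impact vy=-9.308
  bounce: vy ← 0.59·9.308 = 5.492
Arc 3: start y=0.000, vy=5.492 → t=1.098, apex=1.508, x_land=28.552, impact vy=-5.492
  bounce: vy ← 0.59·5.492 = 3.240
Arc 4: start y=0.000, vy=3.240 → t=0.648, apex=0.525, x_land=31.676, impact vy=-3.240
  bounce: vy ← 0.59·3.240 = 1.912
Arc 5: start y=0.000, vy=1.912 → t=0.382, apex=0.183, x_land=33.518, impact vy=-1.912
  bounce: vy ← 0.59·1.912 = 1.128
Arc 6: start y=0.000, vy=1.128 → t=0.226, apex=0.064, x_land=34.606, impact vy=-1.128
  bounce: vy ← 0.59·1.128 = 0.665
Arc 7: start y=0.000, vy=0.665 → t=0.133, apex=0.022, x_land=35.247, impact vy=-0.665
  bounce: vy ← 0.59·0.665 = 0.393

1 2.964 12.445 14.285
2 1.862 4.332 23.258
3 1.098 1.508 28.552
4 0.648 0.525 31.676
5 0.382 0.183 33.518
6 0.226 0.064 34.606
7 0.133 0.022 35.247
final: 35.247 0.393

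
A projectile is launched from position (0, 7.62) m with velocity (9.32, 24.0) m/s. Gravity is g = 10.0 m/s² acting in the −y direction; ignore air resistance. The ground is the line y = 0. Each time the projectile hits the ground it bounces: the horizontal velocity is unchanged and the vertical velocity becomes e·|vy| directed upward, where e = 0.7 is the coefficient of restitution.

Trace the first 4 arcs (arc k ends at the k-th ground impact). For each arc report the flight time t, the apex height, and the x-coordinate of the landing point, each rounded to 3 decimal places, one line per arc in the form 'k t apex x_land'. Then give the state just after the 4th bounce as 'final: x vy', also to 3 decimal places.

Arc 1: start y=7.620, vy=24.000 → t=5.099, apex=36.420, x_land=47.522, impact vy=-26.989
  bounce: vy ← 0.7·26.989 = 18.892
Arc 2: start y=0.000, vy=18.892 → t=3.778, apex=17.846, x_land=82.737, impact vy=-18.892
  bounce: vy ← 0.7·18.892 = 13.225
Arc 3: start y=0.000, vy=13.225 → t=2.645, apex=8.744, x_land=107.387, impact vy=-13.225
  bounce: vy ← 0.7·13.225 = 9.257
Arc 4: start y=0.000, vy=9.257 → t=1.851, apex=4.285, x_land=124.643, impact vy=-9.257
  bounce: vy ← 0.7·9.257 = 6.480

1 5.099 36.420 47.522
2 3.778 17.846 82.737
3 2.645 8.744 107.387
4 1.851 4.285 124.643
final: 124.643 6.480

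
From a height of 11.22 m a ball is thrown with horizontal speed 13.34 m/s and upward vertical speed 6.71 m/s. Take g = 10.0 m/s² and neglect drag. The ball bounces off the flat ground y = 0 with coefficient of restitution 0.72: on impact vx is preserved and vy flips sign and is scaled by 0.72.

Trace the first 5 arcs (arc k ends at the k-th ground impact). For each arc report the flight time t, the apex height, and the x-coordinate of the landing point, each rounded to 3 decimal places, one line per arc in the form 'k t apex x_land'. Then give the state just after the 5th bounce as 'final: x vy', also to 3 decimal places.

Arc 1: start y=11.220, vy=6.710 → t=2.312, apex=13.471, x_land=30.848, impact vy=-16.414
  bounce: vy ← 0.72·16.414 = 11.818
Arc 2: start y=0.000, vy=11.818 → t=2.364, apex=6.983, x_land=62.379, impact vy=-11.818
  bounce: vy ← 0.72·11.818 = 8.509
Arc 3: start y=0.000, vy=8.509 → t=1.702, apex=3.620, x_land=85.081, impact vy=-8.509
  bounce: vy ← 0.72·8.509 = 6.127
Arc 4: start y=0.000, vy=6.127 → t=1.225, apex=1.877, x_land=101.426, impact vy=-6.127
  bounce: vy ← 0.72·6.127 = 4.411
Arc 5: start y=0.000, vy=4.411 → t=0.882, apex=0.973, x_land=113.195, impact vy=-4.411
  bounce: vy ← 0.72·4.411 = 3.176

1 2.312 13.471 30.848
2 2.364 6.983 62.379
3 1.702 3.620 85.081
4 1.225 1.877 101.426
5 0.882 0.973 113.195
final: 113.195 3.176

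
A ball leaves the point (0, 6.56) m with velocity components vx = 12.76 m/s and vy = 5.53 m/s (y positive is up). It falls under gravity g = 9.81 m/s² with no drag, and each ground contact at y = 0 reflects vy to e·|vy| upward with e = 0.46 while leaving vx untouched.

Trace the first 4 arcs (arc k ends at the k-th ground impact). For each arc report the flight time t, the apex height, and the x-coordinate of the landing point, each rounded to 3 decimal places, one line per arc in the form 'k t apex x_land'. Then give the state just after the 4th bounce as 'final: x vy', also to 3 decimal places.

Arc 1: start y=6.560, vy=5.530 → t=1.850, apex=8.119, x_land=23.609, impact vy=-12.621
  bounce: vy ← 0.46·12.621 = 5.806
Arc 2: start y=0.000, vy=5.806 → t=1.184, apex=1.718, x_land=38.712, impact vy=-5.806
  bounce: vy ← 0.46·5.806 = 2.671
Arc 3: start y=0.000, vy=2.671 → t=0.544, apex=0.364, x_land=45.659, impact vy=-2.671
  bounce: vy ← 0.46·2.671 = 1.228
Arc 4: start y=0.000, vy=1.228 → t=0.250, apex=0.077, x_land=48.855, impact vy=-1.228
  bounce: vy ← 0.46·1.228 = 0.565

1 1.850 8.119 23.609
2 1.184 1.718 38.712
3 0.544 0.364 45.659
4 0.250 0.077 48.855
final: 48.855 0.565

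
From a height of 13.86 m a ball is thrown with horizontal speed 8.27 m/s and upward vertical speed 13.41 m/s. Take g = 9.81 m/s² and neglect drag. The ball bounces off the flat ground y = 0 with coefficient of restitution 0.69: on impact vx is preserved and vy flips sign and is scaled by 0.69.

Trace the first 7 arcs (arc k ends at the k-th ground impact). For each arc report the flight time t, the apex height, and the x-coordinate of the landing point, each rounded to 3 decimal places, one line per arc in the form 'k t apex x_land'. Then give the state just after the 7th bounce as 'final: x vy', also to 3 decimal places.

Arc 1: start y=13.860, vy=13.410 → t=3.534, apex=23.026, x_land=29.223, impact vy=-21.255
  bounce: vy ← 0.69·21.255 = 14.666
Arc 2: start y=0.000, vy=14.666 → t=2.990, apex=10.962, x_land=53.950, impact vy=-14.666
  bounce: vy ← 0.69·14.666 = 10.119
Arc 3: start y=0.000, vy=10.119 → t=2.063, apex=5.219, x_land=71.011, impact vy=-10.119
  bounce: vy ← 0.69·10.119 = 6.982
Arc 4: start y=0.000, vy=6.982 → t=1.424, apex=2.485, x_land=82.784, impact vy=-6.982
  bounce: vy ← 0.69·6.982 = 4.818
Arc 5: start y=0.000, vy=4.818 → t=0.982, apex=1.183, x_land=90.907, impact vy=-4.818
  bounce: vy ← 0.69·4.818 = 3.324
Arc 6: start y=0.000, vy=3.324 → t=0.678, apex=0.563, x_land=96.512, impact vy=-3.324
  bounce: vy ← 0.69·3.324 = 2.294
Arc 7: start y=0.000, vy=2.294 → t=0.468, apex=0.268, x_land=100.379, impact vy=-2.294
  bounce: vy ← 0.69·2.294 = 1.583

1 3.534 23.026 29.223
2 2.990 10.962 53.950
3 2.063 5.219 71.011
4 1.424 2.485 82.784
5 0.982 1.183 90.907
6 0.678 0.563 96.512
7 0.468 0.268 100.379
final: 100.379 1.583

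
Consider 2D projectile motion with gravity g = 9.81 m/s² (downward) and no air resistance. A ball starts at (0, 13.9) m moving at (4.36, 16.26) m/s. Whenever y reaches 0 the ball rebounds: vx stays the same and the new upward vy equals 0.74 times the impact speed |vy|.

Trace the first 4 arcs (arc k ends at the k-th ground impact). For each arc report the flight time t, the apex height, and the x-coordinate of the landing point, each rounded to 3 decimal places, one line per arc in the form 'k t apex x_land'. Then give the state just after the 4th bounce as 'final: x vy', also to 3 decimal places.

Arc 1: start y=13.900, vy=16.260 → t=4.020, apex=27.375, x_land=17.527, impact vy=-23.176
  bounce: vy ← 0.74·23.176 = 17.150
Arc 2: start y=0.000, vy=17.150 → t=3.496, apex=14.991, x_land=32.771, impact vy=-17.150
  bounce: vy ← 0.74·17.150 = 12.691
Arc 3: start y=0.000, vy=12.691 → t=2.587, apex=8.209, x_land=44.052, impact vy=-12.691
  bounce: vy ← 0.74·12.691 = 9.391
Arc 4: start y=0.000, vy=9.391 → t=1.915, apex=4.495, x_land=52.400, impact vy=-9.391
  bounce: vy ← 0.74·9.391 = 6.950

1 4.020 27.375 17.527
2 3.496 14.991 32.771
3 2.587 8.209 44.052
4 1.915 4.495 52.400
final: 52.400 6.950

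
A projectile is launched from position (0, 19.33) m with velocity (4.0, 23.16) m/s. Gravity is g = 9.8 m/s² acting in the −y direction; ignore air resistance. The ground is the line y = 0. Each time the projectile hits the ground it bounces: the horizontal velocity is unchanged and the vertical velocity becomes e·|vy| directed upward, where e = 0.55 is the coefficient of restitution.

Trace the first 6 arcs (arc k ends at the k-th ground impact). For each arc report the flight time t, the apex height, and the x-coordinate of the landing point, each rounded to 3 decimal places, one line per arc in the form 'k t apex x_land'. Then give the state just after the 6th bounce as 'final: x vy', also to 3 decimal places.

Arc 1: start y=19.330, vy=23.160 → t=5.450, apex=46.697, x_land=21.801, impact vy=-30.253
  bounce: vy ← 0.55·30.253 = 16.639
Arc 2: start y=0.000, vy=16.639 → t=3.396, apex=14.126, x_land=35.384, impact vy=-16.639
  bounce: vy ← 0.55·16.639 = 9.152
Arc 3: start y=0.000, vy=9.152 → t=1.868, apex=4.273, x_land=42.855, impact vy=-9.152
  bounce: vy ← 0.55·9.152 = 5.033
Arc 4: start y=0.000, vy=5.033 → t=1.027, apex=1.293, x_land=46.964, impact vy=-5.033
  bounce: vy ← 0.55·5.033 = 2.768
Arc 5: start y=0.000, vy=2.768 → t=0.565, apex=0.391, x_land=49.224, impact vy=-2.768
  bounce: vy ← 0.55·2.768 = 1.523
Arc 6: start y=0.000, vy=1.523 → t=0.311, apex=0.118, x_land=50.467, impact vy=-1.523
  bounce: vy ← 0.55·1.523 = 0.837

1 5.450 46.697 21.801
2 3.396 14.126 35.384
3 1.868 4.273 42.855
4 1.027 1.293 46.964
5 0.565 0.391 49.224
6 0.311 0.118 50.467
final: 50.467 0.837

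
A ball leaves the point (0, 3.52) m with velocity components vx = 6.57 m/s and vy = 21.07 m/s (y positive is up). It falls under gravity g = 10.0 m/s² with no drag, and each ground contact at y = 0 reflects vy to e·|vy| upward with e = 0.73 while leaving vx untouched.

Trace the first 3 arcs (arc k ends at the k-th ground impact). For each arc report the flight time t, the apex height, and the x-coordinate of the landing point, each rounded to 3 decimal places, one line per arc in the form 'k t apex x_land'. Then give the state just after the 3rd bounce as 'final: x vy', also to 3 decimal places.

1 4.375 25.717 28.743
2 3.311 13.705 50.498
3 2.417 7.303 66.378
final: 66.378 8.823

Arc 1: start y=3.520, vy=21.070 → t=4.375, apex=25.717, x_land=28.743, impact vy=-22.679
  bounce: vy ← 0.73·22.679 = 16.556
Arc 2: start y=0.000, vy=16.556 → t=3.311, apex=13.705, x_land=50.498, impact vy=-16.556
  bounce: vy ← 0.73·16.556 = 12.086
Arc 3: start y=0.000, vy=12.086 → t=2.417, apex=7.303, x_land=66.378, impact vy=-12.086
  bounce: vy ← 0.73·12.086 = 8.823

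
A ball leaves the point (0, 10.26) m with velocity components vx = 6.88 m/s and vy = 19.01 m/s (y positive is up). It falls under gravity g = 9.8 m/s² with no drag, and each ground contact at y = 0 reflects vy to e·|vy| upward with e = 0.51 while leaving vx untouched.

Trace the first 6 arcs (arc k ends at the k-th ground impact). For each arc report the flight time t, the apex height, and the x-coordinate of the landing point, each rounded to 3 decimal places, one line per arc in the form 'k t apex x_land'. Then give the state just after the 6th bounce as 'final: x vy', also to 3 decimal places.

Arc 1: start y=10.260, vy=19.010 → t=4.360, apex=28.698, x_land=29.996, impact vy=-23.717
  bounce: vy ← 0.51·23.717 = 12.095
Arc 2: start y=0.000, vy=12.095 → t=2.468, apex=7.464, x_land=46.979, impact vy=-12.095
  bounce: vy ← 0.51·12.095 = 6.169
Arc 3: start y=0.000, vy=6.169 → t=1.259, apex=1.941, x_land=55.640, impact vy=-6.169
  bounce: vy ← 0.51·6.169 = 3.146
Arc 4: start y=0.000, vy=3.146 → t=0.642, apex=0.505, x_land=60.057, impact vy=-3.146
  bounce: vy ← 0.51·3.146 = 1.604
Arc 5: start y=0.000, vy=1.604 → t=0.327, apex=0.131, x_land=62.310, impact vy=-1.604
  bounce: vy ← 0.51·1.604 = 0.818
Arc 6: start y=0.000, vy=0.818 → t=0.167, apex=0.034, x_land=63.459, impact vy=-0.818
  bounce: vy ← 0.51·0.818 = 0.417

1 4.360 28.698 29.996
2 2.468 7.464 46.979
3 1.259 1.941 55.640
4 0.642 0.505 60.057
5 0.327 0.131 62.310
6 0.167 0.034 63.459
final: 63.459 0.417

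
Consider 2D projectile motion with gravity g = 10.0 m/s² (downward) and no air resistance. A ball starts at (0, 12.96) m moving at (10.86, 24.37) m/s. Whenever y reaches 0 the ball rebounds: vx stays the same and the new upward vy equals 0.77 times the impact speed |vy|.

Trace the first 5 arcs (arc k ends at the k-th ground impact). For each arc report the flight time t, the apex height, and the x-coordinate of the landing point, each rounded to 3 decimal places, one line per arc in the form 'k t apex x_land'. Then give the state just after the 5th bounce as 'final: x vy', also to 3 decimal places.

Arc 1: start y=12.960, vy=24.370 → t=5.358, apex=42.655, x_land=58.186, impact vy=-29.208
  bounce: vy ← 0.77·29.208 = 22.490
Arc 2: start y=0.000, vy=22.490 → t=4.498, apex=25.290, x_land=107.034, impact vy=-22.490
  bounce: vy ← 0.77·22.490 = 17.317
Arc 3: start y=0.000, vy=17.317 → t=3.463, apex=14.994, x_land=144.647, impact vy=-17.317
  bounce: vy ← 0.77·17.317 = 13.334
Arc 4: start y=0.000, vy=13.334 → t=2.667, apex=8.890, x_land=173.609, impact vy=-13.334
  bounce: vy ← 0.77·13.334 = 10.267
Arc 5: start y=0.000, vy=10.267 → t=2.053, apex=5.271, x_land=195.910, impact vy=-10.267
  bounce: vy ← 0.77·10.267 = 7.906

1 5.358 42.655 58.186
2 4.498 25.290 107.034
3 3.463 14.994 144.647
4 2.667 8.890 173.609
5 2.053 5.271 195.910
final: 195.910 7.906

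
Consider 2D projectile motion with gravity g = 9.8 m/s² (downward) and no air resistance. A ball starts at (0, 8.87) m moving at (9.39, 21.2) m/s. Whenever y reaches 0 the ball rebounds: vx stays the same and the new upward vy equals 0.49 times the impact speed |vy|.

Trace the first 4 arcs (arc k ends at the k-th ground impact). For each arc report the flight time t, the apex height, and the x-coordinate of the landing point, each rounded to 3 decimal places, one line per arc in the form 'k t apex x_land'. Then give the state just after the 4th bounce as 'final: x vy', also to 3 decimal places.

1 4.711 31.801 44.234
2 2.497 7.635 67.677
3 1.223 1.833 79.164
4 0.599 0.440 84.793
final: 84.793 1.439

Arc 1: start y=8.870, vy=21.200 → t=4.711, apex=31.801, x_land=44.234, impact vy=-24.966
  bounce: vy ← 0.49·24.966 = 12.233
Arc 2: start y=0.000, vy=12.233 → t=2.497, apex=7.635, x_land=67.677, impact vy=-12.233
  bounce: vy ← 0.49·12.233 = 5.994
Arc 3: start y=0.000, vy=5.994 → t=1.223, apex=1.833, x_land=79.164, impact vy=-5.994
  bounce: vy ← 0.49·5.994 = 2.937
Arc 4: start y=0.000, vy=2.937 → t=0.599, apex=0.440, x_land=84.793, impact vy=-2.937
  bounce: vy ← 0.49·2.937 = 1.439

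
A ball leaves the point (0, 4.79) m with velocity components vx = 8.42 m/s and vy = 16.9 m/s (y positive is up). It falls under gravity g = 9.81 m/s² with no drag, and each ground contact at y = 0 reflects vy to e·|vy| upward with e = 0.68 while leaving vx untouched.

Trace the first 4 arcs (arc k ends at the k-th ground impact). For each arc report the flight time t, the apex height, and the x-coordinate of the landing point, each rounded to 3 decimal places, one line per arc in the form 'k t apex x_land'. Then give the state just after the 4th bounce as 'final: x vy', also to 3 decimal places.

1 3.709 19.347 31.228
2 2.701 8.946 53.970
3 1.837 4.137 69.435
4 1.249 1.913 79.952
final: 79.952 4.166

Arc 1: start y=4.790, vy=16.900 → t=3.709, apex=19.347, x_land=31.228, impact vy=-19.483
  bounce: vy ← 0.68·19.483 = 13.248
Arc 2: start y=0.000, vy=13.248 → t=2.701, apex=8.946, x_land=53.970, impact vy=-13.248
  bounce: vy ← 0.68·13.248 = 9.009
Arc 3: start y=0.000, vy=9.009 → t=1.837, apex=4.137, x_land=69.435, impact vy=-9.009
  bounce: vy ← 0.68·9.009 = 6.126
Arc 4: start y=0.000, vy=6.126 → t=1.249, apex=1.913, x_land=79.952, impact vy=-6.126
  bounce: vy ← 0.68·6.126 = 4.166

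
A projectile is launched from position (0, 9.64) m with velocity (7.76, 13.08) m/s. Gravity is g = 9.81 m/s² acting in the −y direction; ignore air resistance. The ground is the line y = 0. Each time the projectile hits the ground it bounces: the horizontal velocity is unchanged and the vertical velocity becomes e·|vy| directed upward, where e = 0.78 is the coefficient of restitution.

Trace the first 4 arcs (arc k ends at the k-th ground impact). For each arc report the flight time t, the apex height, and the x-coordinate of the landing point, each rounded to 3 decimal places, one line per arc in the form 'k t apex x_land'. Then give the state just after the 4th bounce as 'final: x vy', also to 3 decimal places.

Arc 1: start y=9.640, vy=13.080 → t=3.268, apex=18.360, x_land=25.360, impact vy=-18.980
  bounce: vy ← 0.78·18.980 = 14.804
Arc 2: start y=0.000, vy=14.804 → t=3.018, apex=11.170, x_land=48.781, impact vy=-14.804
  bounce: vy ← 0.78·14.804 = 11.547
Arc 3: start y=0.000, vy=11.547 → t=2.354, apex=6.796, x_land=67.049, impact vy=-11.547
  bounce: vy ← 0.78·11.547 = 9.007
Arc 4: start y=0.000, vy=9.007 → t=1.836, apex=4.135, x_land=81.298, impact vy=-9.007
  bounce: vy ← 0.78·9.007 = 7.025

1 3.268 18.360 25.360
2 3.018 11.170 48.781
3 2.354 6.796 67.049
4 1.836 4.135 81.298
final: 81.298 7.025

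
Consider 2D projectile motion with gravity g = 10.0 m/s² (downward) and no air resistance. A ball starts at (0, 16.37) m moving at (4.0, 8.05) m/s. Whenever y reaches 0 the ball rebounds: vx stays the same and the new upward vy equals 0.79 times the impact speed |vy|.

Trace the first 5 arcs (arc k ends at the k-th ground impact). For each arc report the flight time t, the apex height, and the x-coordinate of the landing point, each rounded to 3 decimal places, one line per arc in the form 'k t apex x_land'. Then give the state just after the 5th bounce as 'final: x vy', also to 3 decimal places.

Arc 1: start y=16.370, vy=8.050 → t=2.785, apex=19.610, x_land=11.142, impact vy=-19.804
  bounce: vy ← 0.79·19.804 = 15.645
Arc 2: start y=0.000, vy=15.645 → t=3.129, apex=12.239, x_land=23.658, impact vy=-15.645
  bounce: vy ← 0.79·15.645 = 12.360
Arc 3: start y=0.000, vy=12.360 → t=2.472, apex=7.638, x_land=33.546, impact vy=-12.360
  bounce: vy ← 0.79·12.360 = 9.764
Arc 4: start y=0.000, vy=9.764 → t=1.953, apex=4.767, x_land=41.357, impact vy=-9.764
  bounce: vy ← 0.79·9.764 = 7.714
Arc 5: start y=0.000, vy=7.714 → t=1.543, apex=2.975, x_land=47.528, impact vy=-7.714
  bounce: vy ← 0.79·7.714 = 6.094

1 2.785 19.610 11.142
2 3.129 12.239 23.658
3 2.472 7.638 33.546
4 1.953 4.767 41.357
5 1.543 2.975 47.528
final: 47.528 6.094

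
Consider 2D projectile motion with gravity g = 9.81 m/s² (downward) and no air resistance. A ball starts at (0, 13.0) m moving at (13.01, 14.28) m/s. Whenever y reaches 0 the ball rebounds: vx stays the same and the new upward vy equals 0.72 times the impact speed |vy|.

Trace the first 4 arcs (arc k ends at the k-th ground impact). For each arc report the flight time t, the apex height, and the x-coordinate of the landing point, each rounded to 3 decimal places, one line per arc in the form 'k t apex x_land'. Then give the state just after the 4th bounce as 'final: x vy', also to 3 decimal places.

1 3.640 23.393 47.350
2 3.145 12.127 88.264
3 2.264 6.287 117.722
4 1.630 3.259 138.931
final: 138.931 5.757

Arc 1: start y=13.000, vy=14.280 → t=3.640, apex=23.393, x_land=47.350, impact vy=-21.424
  bounce: vy ← 0.72·21.424 = 15.425
Arc 2: start y=0.000, vy=15.425 → t=3.145, apex=12.127, x_land=88.264, impact vy=-15.425
  bounce: vy ← 0.72·15.425 = 11.106
Arc 3: start y=0.000, vy=11.106 → t=2.264, apex=6.287, x_land=117.722, impact vy=-11.106
  bounce: vy ← 0.72·11.106 = 7.996
Arc 4: start y=0.000, vy=7.996 → t=1.630, apex=3.259, x_land=138.931, impact vy=-7.996
  bounce: vy ← 0.72·7.996 = 5.757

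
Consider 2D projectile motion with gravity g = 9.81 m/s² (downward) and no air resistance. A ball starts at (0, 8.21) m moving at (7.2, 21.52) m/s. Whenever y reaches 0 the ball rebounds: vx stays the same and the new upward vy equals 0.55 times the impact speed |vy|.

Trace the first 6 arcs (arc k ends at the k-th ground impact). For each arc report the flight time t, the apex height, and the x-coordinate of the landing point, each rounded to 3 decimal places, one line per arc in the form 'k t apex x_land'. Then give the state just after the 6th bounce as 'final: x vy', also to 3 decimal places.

1 4.740 31.814 34.131
2 2.801 9.624 54.302
3 1.541 2.911 65.395
4 0.847 0.881 71.497
5 0.466 0.266 74.853
6 0.256 0.081 76.698
final: 76.698 0.692

Arc 1: start y=8.210, vy=21.520 → t=4.740, apex=31.814, x_land=34.131, impact vy=-24.984
  bounce: vy ← 0.55·24.984 = 13.741
Arc 2: start y=0.000, vy=13.741 → t=2.801, apex=9.624, x_land=54.302, impact vy=-13.741
  bounce: vy ← 0.55·13.741 = 7.558
Arc 3: start y=0.000, vy=7.558 → t=1.541, apex=2.911, x_land=65.395, impact vy=-7.558
  bounce: vy ← 0.55·7.558 = 4.157
Arc 4: start y=0.000, vy=4.157 → t=0.847, apex=0.881, x_land=71.497, impact vy=-4.157
  bounce: vy ← 0.55·4.157 = 2.286
Arc 5: start y=0.000, vy=2.286 → t=0.466, apex=0.266, x_land=74.853, impact vy=-2.286
  bounce: vy ← 0.55·2.286 = 1.257
Arc 6: start y=0.000, vy=1.257 → t=0.256, apex=0.081, x_land=76.698, impact vy=-1.257
  bounce: vy ← 0.55·1.257 = 0.692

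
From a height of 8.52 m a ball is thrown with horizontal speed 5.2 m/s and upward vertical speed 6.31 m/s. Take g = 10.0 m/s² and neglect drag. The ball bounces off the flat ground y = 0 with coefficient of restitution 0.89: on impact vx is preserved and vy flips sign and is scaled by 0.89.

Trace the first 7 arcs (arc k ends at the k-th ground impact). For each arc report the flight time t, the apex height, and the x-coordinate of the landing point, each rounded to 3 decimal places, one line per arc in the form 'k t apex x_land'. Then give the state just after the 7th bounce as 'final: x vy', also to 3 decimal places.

Arc 1: start y=8.520, vy=6.310 → t=2.081, apex=10.511, x_land=10.821, impact vy=-14.499
  bounce: vy ← 0.89·14.499 = 12.904
Arc 2: start y=0.000, vy=12.904 → t=2.581, apex=8.326, x_land=24.241, impact vy=-12.904
  bounce: vy ← 0.89·12.904 = 11.485
Arc 3: start y=0.000, vy=11.485 → t=2.297, apex=6.595, x_land=36.185, impact vy=-11.485
  bounce: vy ← 0.89·11.485 = 10.221
Arc 4: start y=0.000, vy=10.221 → t=2.044, apex=5.224, x_land=46.815, impact vy=-10.221
  bounce: vy ← 0.89·10.221 = 9.097
Arc 5: start y=0.000, vy=9.097 → t=1.819, apex=4.138, x_land=56.275, impact vy=-9.097
  bounce: vy ← 0.89·9.097 = 8.096
Arc 6: start y=0.000, vy=8.096 → t=1.619, apex=3.277, x_land=64.696, impact vy=-8.096
  bounce: vy ← 0.89·8.096 = 7.206
Arc 7: start y=0.000, vy=7.206 → t=1.441, apex=2.596, x_land=72.189, impact vy=-7.206
  bounce: vy ← 0.89·7.206 = 6.413

1 2.081 10.511 10.821
2 2.581 8.326 24.241
3 2.297 6.595 36.185
4 2.044 5.224 46.815
5 1.819 4.138 56.275
6 1.619 3.277 64.696
7 1.441 2.596 72.189
final: 72.189 6.413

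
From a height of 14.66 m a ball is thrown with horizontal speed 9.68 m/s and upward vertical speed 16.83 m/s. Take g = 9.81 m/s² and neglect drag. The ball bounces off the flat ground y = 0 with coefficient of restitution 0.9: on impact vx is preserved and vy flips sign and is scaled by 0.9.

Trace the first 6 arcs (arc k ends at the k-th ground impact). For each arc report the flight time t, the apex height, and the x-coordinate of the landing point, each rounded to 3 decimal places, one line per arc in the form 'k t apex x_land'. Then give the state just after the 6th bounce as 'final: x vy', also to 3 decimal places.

Arc 1: start y=14.660, vy=16.830 → t=4.151, apex=29.097, x_land=40.183, impact vy=-23.893
  bounce: vy ← 0.9·23.893 = 21.504
Arc 2: start y=0.000, vy=21.504 → t=4.384, apex=23.568, x_land=82.621, impact vy=-21.504
  bounce: vy ← 0.9·21.504 = 19.353
Arc 3: start y=0.000, vy=19.353 → t=3.946, apex=19.090, x_land=120.815, impact vy=-19.353
  bounce: vy ← 0.9·19.353 = 17.418
Arc 4: start y=0.000, vy=17.418 → t=3.551, apex=15.463, x_land=155.189, impact vy=-17.418
  bounce: vy ← 0.9·17.418 = 15.676
Arc 5: start y=0.000, vy=15.676 → t=3.196, apex=12.525, x_land=186.126, impact vy=-15.676
  bounce: vy ← 0.9·15.676 = 14.109
Arc 6: start y=0.000, vy=14.109 → t=2.876, apex=10.145, x_land=213.970, impact vy=-14.109
  bounce: vy ← 0.9·14.109 = 12.698

1 4.151 29.097 40.183
2 4.384 23.568 82.621
3 3.946 19.090 120.815
4 3.551 15.463 155.189
5 3.196 12.525 186.126
6 2.876 10.145 213.970
final: 213.970 12.698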